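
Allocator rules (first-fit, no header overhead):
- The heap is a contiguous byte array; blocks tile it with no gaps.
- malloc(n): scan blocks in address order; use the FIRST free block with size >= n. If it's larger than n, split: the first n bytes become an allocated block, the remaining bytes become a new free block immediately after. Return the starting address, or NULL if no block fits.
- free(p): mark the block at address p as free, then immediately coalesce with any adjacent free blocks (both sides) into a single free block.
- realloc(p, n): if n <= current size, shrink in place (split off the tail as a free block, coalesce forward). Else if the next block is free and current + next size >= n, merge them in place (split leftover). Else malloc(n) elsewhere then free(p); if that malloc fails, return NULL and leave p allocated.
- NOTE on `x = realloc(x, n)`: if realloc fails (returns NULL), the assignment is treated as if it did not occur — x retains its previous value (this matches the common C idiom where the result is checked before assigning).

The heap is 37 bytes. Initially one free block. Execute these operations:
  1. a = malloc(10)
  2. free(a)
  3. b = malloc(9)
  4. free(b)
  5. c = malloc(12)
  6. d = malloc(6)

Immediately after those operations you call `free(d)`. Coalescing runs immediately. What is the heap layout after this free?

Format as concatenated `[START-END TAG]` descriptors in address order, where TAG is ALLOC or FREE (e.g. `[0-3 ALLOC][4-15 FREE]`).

Op 1: a = malloc(10) -> a = 0; heap: [0-9 ALLOC][10-36 FREE]
Op 2: free(a) -> (freed a); heap: [0-36 FREE]
Op 3: b = malloc(9) -> b = 0; heap: [0-8 ALLOC][9-36 FREE]
Op 4: free(b) -> (freed b); heap: [0-36 FREE]
Op 5: c = malloc(12) -> c = 0; heap: [0-11 ALLOC][12-36 FREE]
Op 6: d = malloc(6) -> d = 12; heap: [0-11 ALLOC][12-17 ALLOC][18-36 FREE]
free(d): d = 12 -> block [12-17 ALLOC]; mark free, coalesce with adjacent free neighbors -> [0-11 ALLOC][12-36 FREE]

Answer: [0-11 ALLOC][12-36 FREE]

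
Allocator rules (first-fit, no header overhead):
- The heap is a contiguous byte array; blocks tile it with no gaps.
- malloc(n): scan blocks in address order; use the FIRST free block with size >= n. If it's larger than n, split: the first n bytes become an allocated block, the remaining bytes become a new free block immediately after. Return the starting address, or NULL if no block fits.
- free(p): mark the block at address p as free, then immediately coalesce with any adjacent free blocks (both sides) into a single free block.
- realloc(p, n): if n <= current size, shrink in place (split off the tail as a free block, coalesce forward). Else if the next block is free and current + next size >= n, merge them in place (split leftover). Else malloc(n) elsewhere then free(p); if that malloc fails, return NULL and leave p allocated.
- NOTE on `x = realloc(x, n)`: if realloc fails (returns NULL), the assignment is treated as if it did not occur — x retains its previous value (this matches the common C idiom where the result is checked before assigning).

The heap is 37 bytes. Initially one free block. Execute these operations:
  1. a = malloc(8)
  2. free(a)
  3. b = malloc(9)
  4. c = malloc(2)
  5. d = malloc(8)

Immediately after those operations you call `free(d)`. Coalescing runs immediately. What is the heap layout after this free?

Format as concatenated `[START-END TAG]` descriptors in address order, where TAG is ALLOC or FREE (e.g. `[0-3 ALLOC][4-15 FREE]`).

Op 1: a = malloc(8) -> a = 0; heap: [0-7 ALLOC][8-36 FREE]
Op 2: free(a) -> (freed a); heap: [0-36 FREE]
Op 3: b = malloc(9) -> b = 0; heap: [0-8 ALLOC][9-36 FREE]
Op 4: c = malloc(2) -> c = 9; heap: [0-8 ALLOC][9-10 ALLOC][11-36 FREE]
Op 5: d = malloc(8) -> d = 11; heap: [0-8 ALLOC][9-10 ALLOC][11-18 ALLOC][19-36 FREE]
free(d): d = 11 -> block [11-18 ALLOC]; mark free, coalesce with adjacent free neighbors -> [0-8 ALLOC][9-10 ALLOC][11-36 FREE]

Answer: [0-8 ALLOC][9-10 ALLOC][11-36 FREE]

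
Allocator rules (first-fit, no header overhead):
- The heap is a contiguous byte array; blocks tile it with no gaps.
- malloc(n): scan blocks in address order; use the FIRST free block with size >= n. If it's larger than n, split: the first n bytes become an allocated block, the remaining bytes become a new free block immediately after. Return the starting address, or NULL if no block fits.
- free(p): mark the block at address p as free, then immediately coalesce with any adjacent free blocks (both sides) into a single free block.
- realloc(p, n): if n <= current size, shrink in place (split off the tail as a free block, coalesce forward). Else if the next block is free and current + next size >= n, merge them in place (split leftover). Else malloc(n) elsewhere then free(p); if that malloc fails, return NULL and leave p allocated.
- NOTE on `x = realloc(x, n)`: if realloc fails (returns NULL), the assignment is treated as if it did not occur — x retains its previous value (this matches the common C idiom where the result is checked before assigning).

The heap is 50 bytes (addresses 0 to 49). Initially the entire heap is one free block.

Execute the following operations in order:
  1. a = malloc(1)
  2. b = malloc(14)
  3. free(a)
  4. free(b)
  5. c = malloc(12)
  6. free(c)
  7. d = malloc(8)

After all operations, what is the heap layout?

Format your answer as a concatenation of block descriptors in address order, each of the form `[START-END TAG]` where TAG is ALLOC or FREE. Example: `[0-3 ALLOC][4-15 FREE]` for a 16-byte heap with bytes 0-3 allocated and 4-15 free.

Answer: [0-7 ALLOC][8-49 FREE]

Derivation:
Op 1: a = malloc(1) -> a = 0; heap: [0-0 ALLOC][1-49 FREE]
Op 2: b = malloc(14) -> b = 1; heap: [0-0 ALLOC][1-14 ALLOC][15-49 FREE]
Op 3: free(a) -> (freed a); heap: [0-0 FREE][1-14 ALLOC][15-49 FREE]
Op 4: free(b) -> (freed b); heap: [0-49 FREE]
Op 5: c = malloc(12) -> c = 0; heap: [0-11 ALLOC][12-49 FREE]
Op 6: free(c) -> (freed c); heap: [0-49 FREE]
Op 7: d = malloc(8) -> d = 0; heap: [0-7 ALLOC][8-49 FREE]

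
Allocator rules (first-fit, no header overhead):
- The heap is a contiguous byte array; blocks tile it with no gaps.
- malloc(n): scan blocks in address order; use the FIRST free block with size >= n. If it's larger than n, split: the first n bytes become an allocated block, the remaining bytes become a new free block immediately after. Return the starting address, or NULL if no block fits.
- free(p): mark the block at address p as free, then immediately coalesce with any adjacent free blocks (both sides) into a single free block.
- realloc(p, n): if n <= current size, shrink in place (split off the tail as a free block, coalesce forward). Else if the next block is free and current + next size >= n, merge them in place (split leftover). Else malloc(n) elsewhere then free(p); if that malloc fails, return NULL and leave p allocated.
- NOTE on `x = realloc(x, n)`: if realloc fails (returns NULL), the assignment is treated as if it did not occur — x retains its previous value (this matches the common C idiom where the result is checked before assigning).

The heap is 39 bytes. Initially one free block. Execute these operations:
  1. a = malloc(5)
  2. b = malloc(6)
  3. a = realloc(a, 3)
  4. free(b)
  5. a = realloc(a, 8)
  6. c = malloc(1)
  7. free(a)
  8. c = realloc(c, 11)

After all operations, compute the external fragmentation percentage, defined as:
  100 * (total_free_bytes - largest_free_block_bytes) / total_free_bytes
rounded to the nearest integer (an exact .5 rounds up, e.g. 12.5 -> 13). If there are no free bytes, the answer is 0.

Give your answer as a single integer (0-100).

Answer: 29

Derivation:
Op 1: a = malloc(5) -> a = 0; heap: [0-4 ALLOC][5-38 FREE]
Op 2: b = malloc(6) -> b = 5; heap: [0-4 ALLOC][5-10 ALLOC][11-38 FREE]
Op 3: a = realloc(a, 3) -> a = 0; heap: [0-2 ALLOC][3-4 FREE][5-10 ALLOC][11-38 FREE]
Op 4: free(b) -> (freed b); heap: [0-2 ALLOC][3-38 FREE]
Op 5: a = realloc(a, 8) -> a = 0; heap: [0-7 ALLOC][8-38 FREE]
Op 6: c = malloc(1) -> c = 8; heap: [0-7 ALLOC][8-8 ALLOC][9-38 FREE]
Op 7: free(a) -> (freed a); heap: [0-7 FREE][8-8 ALLOC][9-38 FREE]
Op 8: c = realloc(c, 11) -> c = 8; heap: [0-7 FREE][8-18 ALLOC][19-38 FREE]
Free blocks: [8 20] total_free=28 largest=20 -> 100*(28-20)/28 = 800/28 ≈ 28.571 -> rounds to 29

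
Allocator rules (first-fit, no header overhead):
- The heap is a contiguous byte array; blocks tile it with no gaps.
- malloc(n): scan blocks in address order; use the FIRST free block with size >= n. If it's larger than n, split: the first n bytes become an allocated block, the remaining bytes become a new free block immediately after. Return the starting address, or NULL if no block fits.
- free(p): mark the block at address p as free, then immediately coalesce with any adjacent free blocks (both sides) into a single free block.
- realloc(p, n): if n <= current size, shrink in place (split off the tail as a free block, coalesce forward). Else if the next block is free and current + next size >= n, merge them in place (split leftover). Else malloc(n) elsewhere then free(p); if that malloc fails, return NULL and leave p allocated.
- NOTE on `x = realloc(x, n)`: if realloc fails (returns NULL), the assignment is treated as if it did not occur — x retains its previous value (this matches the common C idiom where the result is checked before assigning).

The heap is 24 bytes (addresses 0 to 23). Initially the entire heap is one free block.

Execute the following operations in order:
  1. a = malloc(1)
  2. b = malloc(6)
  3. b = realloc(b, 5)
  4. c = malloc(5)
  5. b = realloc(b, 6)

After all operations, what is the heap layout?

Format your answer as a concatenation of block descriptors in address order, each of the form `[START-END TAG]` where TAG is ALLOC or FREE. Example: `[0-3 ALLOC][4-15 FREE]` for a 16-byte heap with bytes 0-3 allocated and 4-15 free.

Answer: [0-0 ALLOC][1-5 FREE][6-10 ALLOC][11-16 ALLOC][17-23 FREE]

Derivation:
Op 1: a = malloc(1) -> a = 0; heap: [0-0 ALLOC][1-23 FREE]
Op 2: b = malloc(6) -> b = 1; heap: [0-0 ALLOC][1-6 ALLOC][7-23 FREE]
Op 3: b = realloc(b, 5) -> b = 1; heap: [0-0 ALLOC][1-5 ALLOC][6-23 FREE]
Op 4: c = malloc(5) -> c = 6; heap: [0-0 ALLOC][1-5 ALLOC][6-10 ALLOC][11-23 FREE]
Op 5: b = realloc(b, 6) -> b = 11; heap: [0-0 ALLOC][1-5 FREE][6-10 ALLOC][11-16 ALLOC][17-23 FREE]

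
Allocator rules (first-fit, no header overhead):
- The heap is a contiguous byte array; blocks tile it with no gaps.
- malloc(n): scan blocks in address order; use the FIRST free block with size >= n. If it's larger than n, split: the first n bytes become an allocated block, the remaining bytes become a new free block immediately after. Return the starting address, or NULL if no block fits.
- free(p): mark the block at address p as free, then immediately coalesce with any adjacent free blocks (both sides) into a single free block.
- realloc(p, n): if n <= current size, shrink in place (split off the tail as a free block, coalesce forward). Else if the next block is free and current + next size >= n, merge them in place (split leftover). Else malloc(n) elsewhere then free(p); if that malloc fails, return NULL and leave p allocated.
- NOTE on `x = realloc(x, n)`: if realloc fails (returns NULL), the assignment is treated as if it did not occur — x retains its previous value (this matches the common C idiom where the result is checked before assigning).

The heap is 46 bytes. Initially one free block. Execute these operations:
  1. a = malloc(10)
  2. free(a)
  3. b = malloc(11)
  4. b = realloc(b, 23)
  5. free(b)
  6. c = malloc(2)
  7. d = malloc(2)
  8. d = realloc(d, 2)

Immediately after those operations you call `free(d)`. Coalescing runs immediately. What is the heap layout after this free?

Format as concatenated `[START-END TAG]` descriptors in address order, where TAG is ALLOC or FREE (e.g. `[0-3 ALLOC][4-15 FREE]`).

Op 1: a = malloc(10) -> a = 0; heap: [0-9 ALLOC][10-45 FREE]
Op 2: free(a) -> (freed a); heap: [0-45 FREE]
Op 3: b = malloc(11) -> b = 0; heap: [0-10 ALLOC][11-45 FREE]
Op 4: b = realloc(b, 23) -> b = 0; heap: [0-22 ALLOC][23-45 FREE]
Op 5: free(b) -> (freed b); heap: [0-45 FREE]
Op 6: c = malloc(2) -> c = 0; heap: [0-1 ALLOC][2-45 FREE]
Op 7: d = malloc(2) -> d = 2; heap: [0-1 ALLOC][2-3 ALLOC][4-45 FREE]
Op 8: d = realloc(d, 2) -> d = 2; heap: [0-1 ALLOC][2-3 ALLOC][4-45 FREE]
free(d): d = 2 -> block [2-3 ALLOC]; mark free, coalesce with adjacent free neighbors -> [0-1 ALLOC][2-45 FREE]

Answer: [0-1 ALLOC][2-45 FREE]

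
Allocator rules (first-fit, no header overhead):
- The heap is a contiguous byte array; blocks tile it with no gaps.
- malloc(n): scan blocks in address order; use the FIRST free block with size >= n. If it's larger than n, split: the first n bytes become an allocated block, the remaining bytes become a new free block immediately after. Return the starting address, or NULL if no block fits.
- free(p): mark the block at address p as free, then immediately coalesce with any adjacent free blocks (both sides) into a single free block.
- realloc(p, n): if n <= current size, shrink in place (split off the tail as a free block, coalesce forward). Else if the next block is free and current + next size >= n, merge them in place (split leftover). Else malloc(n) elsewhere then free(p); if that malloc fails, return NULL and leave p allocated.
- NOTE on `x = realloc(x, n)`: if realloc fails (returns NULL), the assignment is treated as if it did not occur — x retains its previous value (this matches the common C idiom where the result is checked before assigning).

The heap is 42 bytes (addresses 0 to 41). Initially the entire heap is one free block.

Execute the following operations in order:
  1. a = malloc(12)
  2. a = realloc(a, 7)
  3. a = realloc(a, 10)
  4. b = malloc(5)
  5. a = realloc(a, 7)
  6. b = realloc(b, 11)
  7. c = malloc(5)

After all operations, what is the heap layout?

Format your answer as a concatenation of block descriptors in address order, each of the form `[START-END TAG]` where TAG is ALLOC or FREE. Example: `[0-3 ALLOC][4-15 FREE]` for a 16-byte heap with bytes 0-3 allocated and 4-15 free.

Answer: [0-6 ALLOC][7-9 FREE][10-20 ALLOC][21-25 ALLOC][26-41 FREE]

Derivation:
Op 1: a = malloc(12) -> a = 0; heap: [0-11 ALLOC][12-41 FREE]
Op 2: a = realloc(a, 7) -> a = 0; heap: [0-6 ALLOC][7-41 FREE]
Op 3: a = realloc(a, 10) -> a = 0; heap: [0-9 ALLOC][10-41 FREE]
Op 4: b = malloc(5) -> b = 10; heap: [0-9 ALLOC][10-14 ALLOC][15-41 FREE]
Op 5: a = realloc(a, 7) -> a = 0; heap: [0-6 ALLOC][7-9 FREE][10-14 ALLOC][15-41 FREE]
Op 6: b = realloc(b, 11) -> b = 10; heap: [0-6 ALLOC][7-9 FREE][10-20 ALLOC][21-41 FREE]
Op 7: c = malloc(5) -> c = 21; heap: [0-6 ALLOC][7-9 FREE][10-20 ALLOC][21-25 ALLOC][26-41 FREE]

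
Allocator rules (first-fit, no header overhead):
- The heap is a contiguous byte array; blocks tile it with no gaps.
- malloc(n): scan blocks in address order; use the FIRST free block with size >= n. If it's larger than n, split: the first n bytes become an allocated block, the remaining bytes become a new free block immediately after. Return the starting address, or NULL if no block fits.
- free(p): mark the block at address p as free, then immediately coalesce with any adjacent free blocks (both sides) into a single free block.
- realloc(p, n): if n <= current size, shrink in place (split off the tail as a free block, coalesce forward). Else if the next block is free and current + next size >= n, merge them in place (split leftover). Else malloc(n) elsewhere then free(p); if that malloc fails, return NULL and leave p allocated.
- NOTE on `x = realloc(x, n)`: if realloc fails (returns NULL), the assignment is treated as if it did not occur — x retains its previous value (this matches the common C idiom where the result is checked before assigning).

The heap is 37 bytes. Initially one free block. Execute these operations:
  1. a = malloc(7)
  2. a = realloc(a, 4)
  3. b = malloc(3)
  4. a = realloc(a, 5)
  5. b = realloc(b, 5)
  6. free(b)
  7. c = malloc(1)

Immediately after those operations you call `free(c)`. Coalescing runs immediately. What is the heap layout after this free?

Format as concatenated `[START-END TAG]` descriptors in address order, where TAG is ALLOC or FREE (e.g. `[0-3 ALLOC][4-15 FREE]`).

Answer: [0-6 FREE][7-11 ALLOC][12-36 FREE]

Derivation:
Op 1: a = malloc(7) -> a = 0; heap: [0-6 ALLOC][7-36 FREE]
Op 2: a = realloc(a, 4) -> a = 0; heap: [0-3 ALLOC][4-36 FREE]
Op 3: b = malloc(3) -> b = 4; heap: [0-3 ALLOC][4-6 ALLOC][7-36 FREE]
Op 4: a = realloc(a, 5) -> a = 7; heap: [0-3 FREE][4-6 ALLOC][7-11 ALLOC][12-36 FREE]
Op 5: b = realloc(b, 5) -> b = 12; heap: [0-6 FREE][7-11 ALLOC][12-16 ALLOC][17-36 FREE]
Op 6: free(b) -> (freed b); heap: [0-6 FREE][7-11 ALLOC][12-36 FREE]
Op 7: c = malloc(1) -> c = 0; heap: [0-0 ALLOC][1-6 FREE][7-11 ALLOC][12-36 FREE]
free(c): c = 0 -> block [0-0 ALLOC]; mark free, coalesce with adjacent free neighbors -> [0-6 FREE][7-11 ALLOC][12-36 FREE]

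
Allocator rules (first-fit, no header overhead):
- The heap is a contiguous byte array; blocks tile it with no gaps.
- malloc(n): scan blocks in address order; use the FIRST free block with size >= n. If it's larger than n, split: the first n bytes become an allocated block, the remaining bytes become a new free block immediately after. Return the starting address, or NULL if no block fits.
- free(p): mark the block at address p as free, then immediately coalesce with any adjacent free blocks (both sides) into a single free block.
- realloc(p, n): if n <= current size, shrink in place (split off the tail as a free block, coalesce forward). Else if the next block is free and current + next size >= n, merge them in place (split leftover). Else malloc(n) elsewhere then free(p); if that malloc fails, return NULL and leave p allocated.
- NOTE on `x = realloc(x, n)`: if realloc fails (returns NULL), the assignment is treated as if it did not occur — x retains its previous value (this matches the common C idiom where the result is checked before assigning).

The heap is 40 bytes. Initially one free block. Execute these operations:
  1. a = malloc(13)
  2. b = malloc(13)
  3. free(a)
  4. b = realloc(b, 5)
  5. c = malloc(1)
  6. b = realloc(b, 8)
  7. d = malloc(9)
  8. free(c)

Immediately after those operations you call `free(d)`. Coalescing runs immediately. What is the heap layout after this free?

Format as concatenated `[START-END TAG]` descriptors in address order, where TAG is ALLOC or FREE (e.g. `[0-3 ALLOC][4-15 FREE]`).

Answer: [0-12 FREE][13-20 ALLOC][21-39 FREE]

Derivation:
Op 1: a = malloc(13) -> a = 0; heap: [0-12 ALLOC][13-39 FREE]
Op 2: b = malloc(13) -> b = 13; heap: [0-12 ALLOC][13-25 ALLOC][26-39 FREE]
Op 3: free(a) -> (freed a); heap: [0-12 FREE][13-25 ALLOC][26-39 FREE]
Op 4: b = realloc(b, 5) -> b = 13; heap: [0-12 FREE][13-17 ALLOC][18-39 FREE]
Op 5: c = malloc(1) -> c = 0; heap: [0-0 ALLOC][1-12 FREE][13-17 ALLOC][18-39 FREE]
Op 6: b = realloc(b, 8) -> b = 13; heap: [0-0 ALLOC][1-12 FREE][13-20 ALLOC][21-39 FREE]
Op 7: d = malloc(9) -> d = 1; heap: [0-0 ALLOC][1-9 ALLOC][10-12 FREE][13-20 ALLOC][21-39 FREE]
Op 8: free(c) -> (freed c); heap: [0-0 FREE][1-9 ALLOC][10-12 FREE][13-20 ALLOC][21-39 FREE]
free(d): d = 1 -> block [1-9 ALLOC]; mark free, coalesce with adjacent free neighbors -> [0-12 FREE][13-20 ALLOC][21-39 FREE]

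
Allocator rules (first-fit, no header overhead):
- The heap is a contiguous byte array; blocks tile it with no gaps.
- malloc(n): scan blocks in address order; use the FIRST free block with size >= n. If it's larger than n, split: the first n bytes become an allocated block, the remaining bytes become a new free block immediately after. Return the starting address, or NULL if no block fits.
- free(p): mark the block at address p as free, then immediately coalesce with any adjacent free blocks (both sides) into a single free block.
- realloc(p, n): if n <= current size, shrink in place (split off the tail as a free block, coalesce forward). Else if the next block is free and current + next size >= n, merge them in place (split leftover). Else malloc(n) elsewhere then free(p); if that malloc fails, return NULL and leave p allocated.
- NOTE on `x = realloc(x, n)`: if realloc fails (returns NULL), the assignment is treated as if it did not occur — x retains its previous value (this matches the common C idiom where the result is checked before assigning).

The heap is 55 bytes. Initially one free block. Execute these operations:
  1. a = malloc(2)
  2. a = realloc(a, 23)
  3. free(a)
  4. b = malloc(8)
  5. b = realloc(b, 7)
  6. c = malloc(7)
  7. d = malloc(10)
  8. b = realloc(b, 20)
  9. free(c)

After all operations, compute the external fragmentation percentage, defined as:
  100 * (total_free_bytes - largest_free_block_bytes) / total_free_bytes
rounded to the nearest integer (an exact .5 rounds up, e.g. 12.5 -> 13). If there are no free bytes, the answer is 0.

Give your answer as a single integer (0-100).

Op 1: a = malloc(2) -> a = 0; heap: [0-1 ALLOC][2-54 FREE]
Op 2: a = realloc(a, 23) -> a = 0; heap: [0-22 ALLOC][23-54 FREE]
Op 3: free(a) -> (freed a); heap: [0-54 FREE]
Op 4: b = malloc(8) -> b = 0; heap: [0-7 ALLOC][8-54 FREE]
Op 5: b = realloc(b, 7) -> b = 0; heap: [0-6 ALLOC][7-54 FREE]
Op 6: c = malloc(7) -> c = 7; heap: [0-6 ALLOC][7-13 ALLOC][14-54 FREE]
Op 7: d = malloc(10) -> d = 14; heap: [0-6 ALLOC][7-13 ALLOC][14-23 ALLOC][24-54 FREE]
Op 8: b = realloc(b, 20) -> b = 24; heap: [0-6 FREE][7-13 ALLOC][14-23 ALLOC][24-43 ALLOC][44-54 FREE]
Op 9: free(c) -> (freed c); heap: [0-13 FREE][14-23 ALLOC][24-43 ALLOC][44-54 FREE]
Free blocks: [14 11] total_free=25 largest=14 -> 100*(25-14)/25 = 1100/25 = 44

Answer: 44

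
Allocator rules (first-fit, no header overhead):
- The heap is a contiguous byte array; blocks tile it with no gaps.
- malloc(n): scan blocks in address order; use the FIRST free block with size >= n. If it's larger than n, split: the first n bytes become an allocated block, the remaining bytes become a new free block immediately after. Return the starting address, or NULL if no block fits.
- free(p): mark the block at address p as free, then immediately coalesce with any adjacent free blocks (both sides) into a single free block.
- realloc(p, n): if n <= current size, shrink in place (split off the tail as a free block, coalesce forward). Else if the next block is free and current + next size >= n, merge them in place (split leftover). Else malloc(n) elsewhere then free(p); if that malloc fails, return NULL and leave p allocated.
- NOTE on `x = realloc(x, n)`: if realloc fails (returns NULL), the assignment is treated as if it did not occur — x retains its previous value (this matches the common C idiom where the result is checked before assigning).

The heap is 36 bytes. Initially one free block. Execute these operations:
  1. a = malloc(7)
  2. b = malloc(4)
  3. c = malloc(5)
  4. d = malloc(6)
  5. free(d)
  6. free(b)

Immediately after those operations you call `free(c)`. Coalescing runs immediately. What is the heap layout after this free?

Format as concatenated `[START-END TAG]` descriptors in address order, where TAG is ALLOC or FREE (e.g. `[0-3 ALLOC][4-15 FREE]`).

Answer: [0-6 ALLOC][7-35 FREE]

Derivation:
Op 1: a = malloc(7) -> a = 0; heap: [0-6 ALLOC][7-35 FREE]
Op 2: b = malloc(4) -> b = 7; heap: [0-6 ALLOC][7-10 ALLOC][11-35 FREE]
Op 3: c = malloc(5) -> c = 11; heap: [0-6 ALLOC][7-10 ALLOC][11-15 ALLOC][16-35 FREE]
Op 4: d = malloc(6) -> d = 16; heap: [0-6 ALLOC][7-10 ALLOC][11-15 ALLOC][16-21 ALLOC][22-35 FREE]
Op 5: free(d) -> (freed d); heap: [0-6 ALLOC][7-10 ALLOC][11-15 ALLOC][16-35 FREE]
Op 6: free(b) -> (freed b); heap: [0-6 ALLOC][7-10 FREE][11-15 ALLOC][16-35 FREE]
free(c): c = 11 -> block [11-15 ALLOC]; mark free, coalesce with adjacent free neighbors -> [0-6 ALLOC][7-35 FREE]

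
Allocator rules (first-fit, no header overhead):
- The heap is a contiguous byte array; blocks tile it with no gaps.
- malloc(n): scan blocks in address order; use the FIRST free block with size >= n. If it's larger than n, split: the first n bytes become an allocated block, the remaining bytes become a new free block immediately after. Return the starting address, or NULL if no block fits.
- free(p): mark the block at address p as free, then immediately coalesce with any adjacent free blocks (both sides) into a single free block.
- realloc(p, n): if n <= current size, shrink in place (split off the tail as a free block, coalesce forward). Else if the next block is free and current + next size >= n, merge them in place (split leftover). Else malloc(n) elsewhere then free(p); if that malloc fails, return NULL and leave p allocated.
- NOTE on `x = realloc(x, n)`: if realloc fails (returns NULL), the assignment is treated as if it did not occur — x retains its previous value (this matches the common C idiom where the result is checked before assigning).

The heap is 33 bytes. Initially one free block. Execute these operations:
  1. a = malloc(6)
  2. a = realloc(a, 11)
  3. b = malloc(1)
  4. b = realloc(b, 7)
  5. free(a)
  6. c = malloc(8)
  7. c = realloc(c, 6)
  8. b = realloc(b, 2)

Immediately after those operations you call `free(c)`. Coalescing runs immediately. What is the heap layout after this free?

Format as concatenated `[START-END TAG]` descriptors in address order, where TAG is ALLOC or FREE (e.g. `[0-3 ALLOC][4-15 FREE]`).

Answer: [0-10 FREE][11-12 ALLOC][13-32 FREE]

Derivation:
Op 1: a = malloc(6) -> a = 0; heap: [0-5 ALLOC][6-32 FREE]
Op 2: a = realloc(a, 11) -> a = 0; heap: [0-10 ALLOC][11-32 FREE]
Op 3: b = malloc(1) -> b = 11; heap: [0-10 ALLOC][11-11 ALLOC][12-32 FREE]
Op 4: b = realloc(b, 7) -> b = 11; heap: [0-10 ALLOC][11-17 ALLOC][18-32 FREE]
Op 5: free(a) -> (freed a); heap: [0-10 FREE][11-17 ALLOC][18-32 FREE]
Op 6: c = malloc(8) -> c = 0; heap: [0-7 ALLOC][8-10 FREE][11-17 ALLOC][18-32 FREE]
Op 7: c = realloc(c, 6) -> c = 0; heap: [0-5 ALLOC][6-10 FREE][11-17 ALLOC][18-32 FREE]
Op 8: b = realloc(b, 2) -> b = 11; heap: [0-5 ALLOC][6-10 FREE][11-12 ALLOC][13-32 FREE]
free(c): c = 0 -> block [0-5 ALLOC]; mark free, coalesce with adjacent free neighbors -> [0-10 FREE][11-12 ALLOC][13-32 FREE]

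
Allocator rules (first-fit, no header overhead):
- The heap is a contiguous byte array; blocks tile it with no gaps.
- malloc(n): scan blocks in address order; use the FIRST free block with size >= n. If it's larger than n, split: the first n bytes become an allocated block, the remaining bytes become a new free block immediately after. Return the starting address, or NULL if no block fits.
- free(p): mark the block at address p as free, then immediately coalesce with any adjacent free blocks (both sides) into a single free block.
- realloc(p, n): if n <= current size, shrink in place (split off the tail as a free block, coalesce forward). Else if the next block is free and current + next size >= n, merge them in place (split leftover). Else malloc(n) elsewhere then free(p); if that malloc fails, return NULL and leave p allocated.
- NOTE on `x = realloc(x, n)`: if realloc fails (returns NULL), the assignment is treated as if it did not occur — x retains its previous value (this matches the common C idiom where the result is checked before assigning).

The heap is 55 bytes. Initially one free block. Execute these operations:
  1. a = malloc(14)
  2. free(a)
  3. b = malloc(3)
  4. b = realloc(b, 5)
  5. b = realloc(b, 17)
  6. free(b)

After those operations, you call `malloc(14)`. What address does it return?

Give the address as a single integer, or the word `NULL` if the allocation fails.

Op 1: a = malloc(14) -> a = 0; heap: [0-13 ALLOC][14-54 FREE]
Op 2: free(a) -> (freed a); heap: [0-54 FREE]
Op 3: b = malloc(3) -> b = 0; heap: [0-2 ALLOC][3-54 FREE]
Op 4: b = realloc(b, 5) -> b = 0; heap: [0-4 ALLOC][5-54 FREE]
Op 5: b = realloc(b, 17) -> b = 0; heap: [0-16 ALLOC][17-54 FREE]
Op 6: free(b) -> (freed b); heap: [0-54 FREE]
malloc(14): first-fit scan over [0-54 FREE] -> 0

Answer: 0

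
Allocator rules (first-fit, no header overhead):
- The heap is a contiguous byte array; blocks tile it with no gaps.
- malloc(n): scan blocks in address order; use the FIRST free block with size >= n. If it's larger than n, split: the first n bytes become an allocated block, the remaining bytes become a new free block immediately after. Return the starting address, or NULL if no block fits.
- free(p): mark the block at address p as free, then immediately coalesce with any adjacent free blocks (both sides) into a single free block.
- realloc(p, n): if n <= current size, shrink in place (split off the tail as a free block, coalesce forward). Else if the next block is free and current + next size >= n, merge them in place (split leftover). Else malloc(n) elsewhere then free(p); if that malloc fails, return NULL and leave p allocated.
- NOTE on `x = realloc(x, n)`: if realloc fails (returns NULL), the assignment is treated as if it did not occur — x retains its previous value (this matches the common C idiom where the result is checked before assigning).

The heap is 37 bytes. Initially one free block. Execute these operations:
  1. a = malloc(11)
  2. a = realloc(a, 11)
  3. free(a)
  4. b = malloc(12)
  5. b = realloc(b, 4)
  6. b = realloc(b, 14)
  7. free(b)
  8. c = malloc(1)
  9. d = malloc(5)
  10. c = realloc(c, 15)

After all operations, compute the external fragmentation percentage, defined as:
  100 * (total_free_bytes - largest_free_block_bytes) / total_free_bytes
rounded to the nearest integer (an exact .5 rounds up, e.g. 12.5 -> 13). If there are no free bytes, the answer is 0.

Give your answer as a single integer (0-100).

Answer: 6

Derivation:
Op 1: a = malloc(11) -> a = 0; heap: [0-10 ALLOC][11-36 FREE]
Op 2: a = realloc(a, 11) -> a = 0; heap: [0-10 ALLOC][11-36 FREE]
Op 3: free(a) -> (freed a); heap: [0-36 FREE]
Op 4: b = malloc(12) -> b = 0; heap: [0-11 ALLOC][12-36 FREE]
Op 5: b = realloc(b, 4) -> b = 0; heap: [0-3 ALLOC][4-36 FREE]
Op 6: b = realloc(b, 14) -> b = 0; heap: [0-13 ALLOC][14-36 FREE]
Op 7: free(b) -> (freed b); heap: [0-36 FREE]
Op 8: c = malloc(1) -> c = 0; heap: [0-0 ALLOC][1-36 FREE]
Op 9: d = malloc(5) -> d = 1; heap: [0-0 ALLOC][1-5 ALLOC][6-36 FREE]
Op 10: c = realloc(c, 15) -> c = 6; heap: [0-0 FREE][1-5 ALLOC][6-20 ALLOC][21-36 FREE]
Free blocks: [1 16] total_free=17 largest=16 -> 100*(17-16)/17 = 100/17 ≈ 5.882 -> rounds to 6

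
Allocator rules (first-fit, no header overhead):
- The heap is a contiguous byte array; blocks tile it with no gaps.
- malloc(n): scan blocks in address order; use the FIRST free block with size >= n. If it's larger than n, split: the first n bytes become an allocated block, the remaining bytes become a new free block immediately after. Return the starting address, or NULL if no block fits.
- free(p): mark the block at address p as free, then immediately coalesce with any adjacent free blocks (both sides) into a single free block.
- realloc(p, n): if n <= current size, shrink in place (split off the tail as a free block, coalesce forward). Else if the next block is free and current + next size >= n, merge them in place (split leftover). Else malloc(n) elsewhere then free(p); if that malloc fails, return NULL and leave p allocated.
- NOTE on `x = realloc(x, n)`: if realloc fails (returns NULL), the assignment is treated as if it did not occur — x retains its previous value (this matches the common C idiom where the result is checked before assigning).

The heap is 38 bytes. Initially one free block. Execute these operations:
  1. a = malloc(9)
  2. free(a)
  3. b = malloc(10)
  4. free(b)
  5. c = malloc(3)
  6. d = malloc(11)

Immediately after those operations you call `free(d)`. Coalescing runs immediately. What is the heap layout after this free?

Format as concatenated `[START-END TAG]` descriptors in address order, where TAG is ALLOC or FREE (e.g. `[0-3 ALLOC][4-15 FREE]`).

Answer: [0-2 ALLOC][3-37 FREE]

Derivation:
Op 1: a = malloc(9) -> a = 0; heap: [0-8 ALLOC][9-37 FREE]
Op 2: free(a) -> (freed a); heap: [0-37 FREE]
Op 3: b = malloc(10) -> b = 0; heap: [0-9 ALLOC][10-37 FREE]
Op 4: free(b) -> (freed b); heap: [0-37 FREE]
Op 5: c = malloc(3) -> c = 0; heap: [0-2 ALLOC][3-37 FREE]
Op 6: d = malloc(11) -> d = 3; heap: [0-2 ALLOC][3-13 ALLOC][14-37 FREE]
free(d): d = 3 -> block [3-13 ALLOC]; mark free, coalesce with adjacent free neighbors -> [0-2 ALLOC][3-37 FREE]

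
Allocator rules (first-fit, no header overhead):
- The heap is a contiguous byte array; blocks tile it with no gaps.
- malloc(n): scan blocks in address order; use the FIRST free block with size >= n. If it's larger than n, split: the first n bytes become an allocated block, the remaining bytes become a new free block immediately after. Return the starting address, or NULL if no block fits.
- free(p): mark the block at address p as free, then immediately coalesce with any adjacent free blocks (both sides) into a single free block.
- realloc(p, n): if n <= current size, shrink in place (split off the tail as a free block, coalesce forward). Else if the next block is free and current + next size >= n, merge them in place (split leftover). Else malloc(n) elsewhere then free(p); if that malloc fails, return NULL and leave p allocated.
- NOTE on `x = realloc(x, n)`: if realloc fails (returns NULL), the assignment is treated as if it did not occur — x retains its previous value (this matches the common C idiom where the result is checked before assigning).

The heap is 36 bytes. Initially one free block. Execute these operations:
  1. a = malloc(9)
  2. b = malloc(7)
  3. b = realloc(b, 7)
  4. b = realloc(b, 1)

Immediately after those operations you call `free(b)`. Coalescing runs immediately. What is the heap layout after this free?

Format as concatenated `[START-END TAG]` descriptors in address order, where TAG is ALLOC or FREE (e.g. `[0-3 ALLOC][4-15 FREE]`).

Op 1: a = malloc(9) -> a = 0; heap: [0-8 ALLOC][9-35 FREE]
Op 2: b = malloc(7) -> b = 9; heap: [0-8 ALLOC][9-15 ALLOC][16-35 FREE]
Op 3: b = realloc(b, 7) -> b = 9; heap: [0-8 ALLOC][9-15 ALLOC][16-35 FREE]
Op 4: b = realloc(b, 1) -> b = 9; heap: [0-8 ALLOC][9-9 ALLOC][10-35 FREE]
free(b): b = 9 -> block [9-9 ALLOC]; mark free, coalesce with adjacent free neighbors -> [0-8 ALLOC][9-35 FREE]

Answer: [0-8 ALLOC][9-35 FREE]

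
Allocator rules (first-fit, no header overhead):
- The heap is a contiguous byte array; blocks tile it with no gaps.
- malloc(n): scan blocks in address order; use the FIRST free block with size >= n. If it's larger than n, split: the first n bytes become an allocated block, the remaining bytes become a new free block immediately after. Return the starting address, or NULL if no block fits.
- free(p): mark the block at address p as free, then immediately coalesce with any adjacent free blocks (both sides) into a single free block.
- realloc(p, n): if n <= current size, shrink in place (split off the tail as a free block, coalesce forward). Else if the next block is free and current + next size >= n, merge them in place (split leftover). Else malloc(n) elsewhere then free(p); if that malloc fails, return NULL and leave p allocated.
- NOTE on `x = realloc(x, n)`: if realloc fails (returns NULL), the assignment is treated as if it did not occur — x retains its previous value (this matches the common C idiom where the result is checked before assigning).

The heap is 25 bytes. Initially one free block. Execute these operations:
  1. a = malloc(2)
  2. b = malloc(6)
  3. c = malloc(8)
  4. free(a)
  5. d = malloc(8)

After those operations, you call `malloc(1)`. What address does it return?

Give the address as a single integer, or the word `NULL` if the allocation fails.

Answer: 0

Derivation:
Op 1: a = malloc(2) -> a = 0; heap: [0-1 ALLOC][2-24 FREE]
Op 2: b = malloc(6) -> b = 2; heap: [0-1 ALLOC][2-7 ALLOC][8-24 FREE]
Op 3: c = malloc(8) -> c = 8; heap: [0-1 ALLOC][2-7 ALLOC][8-15 ALLOC][16-24 FREE]
Op 4: free(a) -> (freed a); heap: [0-1 FREE][2-7 ALLOC][8-15 ALLOC][16-24 FREE]
Op 5: d = malloc(8) -> d = 16; heap: [0-1 FREE][2-7 ALLOC][8-15 ALLOC][16-23 ALLOC][24-24 FREE]
malloc(1): first-fit scan over [0-1 FREE][2-7 ALLOC][8-15 ALLOC][16-23 ALLOC][24-24 FREE] -> 0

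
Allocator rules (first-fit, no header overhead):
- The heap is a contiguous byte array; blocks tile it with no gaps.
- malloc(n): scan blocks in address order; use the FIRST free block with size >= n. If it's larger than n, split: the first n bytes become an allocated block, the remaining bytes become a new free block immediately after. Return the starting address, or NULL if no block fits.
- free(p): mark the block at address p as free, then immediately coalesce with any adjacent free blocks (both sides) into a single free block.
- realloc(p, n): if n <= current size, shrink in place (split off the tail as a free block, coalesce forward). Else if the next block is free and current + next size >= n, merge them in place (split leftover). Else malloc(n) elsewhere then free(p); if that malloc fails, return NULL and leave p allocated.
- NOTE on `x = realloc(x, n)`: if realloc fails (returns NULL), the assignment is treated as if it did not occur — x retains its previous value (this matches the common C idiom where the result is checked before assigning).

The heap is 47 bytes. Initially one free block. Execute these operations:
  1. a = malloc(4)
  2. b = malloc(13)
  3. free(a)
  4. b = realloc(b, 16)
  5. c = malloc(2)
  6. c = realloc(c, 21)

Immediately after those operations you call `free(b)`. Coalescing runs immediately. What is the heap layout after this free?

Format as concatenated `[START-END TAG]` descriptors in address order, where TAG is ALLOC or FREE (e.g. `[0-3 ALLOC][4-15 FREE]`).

Op 1: a = malloc(4) -> a = 0; heap: [0-3 ALLOC][4-46 FREE]
Op 2: b = malloc(13) -> b = 4; heap: [0-3 ALLOC][4-16 ALLOC][17-46 FREE]
Op 3: free(a) -> (freed a); heap: [0-3 FREE][4-16 ALLOC][17-46 FREE]
Op 4: b = realloc(b, 16) -> b = 4; heap: [0-3 FREE][4-19 ALLOC][20-46 FREE]
Op 5: c = malloc(2) -> c = 0; heap: [0-1 ALLOC][2-3 FREE][4-19 ALLOC][20-46 FREE]
Op 6: c = realloc(c, 21) -> c = 20; heap: [0-3 FREE][4-19 ALLOC][20-40 ALLOC][41-46 FREE]
free(b): b = 4 -> block [4-19 ALLOC]; mark free, coalesce with adjacent free neighbors -> [0-19 FREE][20-40 ALLOC][41-46 FREE]

Answer: [0-19 FREE][20-40 ALLOC][41-46 FREE]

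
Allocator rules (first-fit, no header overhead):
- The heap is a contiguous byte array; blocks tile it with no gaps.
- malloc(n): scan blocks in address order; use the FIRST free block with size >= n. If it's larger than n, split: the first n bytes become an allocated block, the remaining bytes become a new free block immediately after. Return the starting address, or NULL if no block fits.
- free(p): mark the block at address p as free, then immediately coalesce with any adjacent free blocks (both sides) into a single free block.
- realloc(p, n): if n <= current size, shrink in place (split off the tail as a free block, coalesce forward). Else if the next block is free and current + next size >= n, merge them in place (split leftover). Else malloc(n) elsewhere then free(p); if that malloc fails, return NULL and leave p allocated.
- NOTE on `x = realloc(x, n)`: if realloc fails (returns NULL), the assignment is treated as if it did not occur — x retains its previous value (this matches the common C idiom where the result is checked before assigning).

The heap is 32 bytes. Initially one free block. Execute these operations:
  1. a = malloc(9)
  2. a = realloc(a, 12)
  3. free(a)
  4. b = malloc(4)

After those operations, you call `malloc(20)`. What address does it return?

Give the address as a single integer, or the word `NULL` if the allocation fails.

Answer: 4

Derivation:
Op 1: a = malloc(9) -> a = 0; heap: [0-8 ALLOC][9-31 FREE]
Op 2: a = realloc(a, 12) -> a = 0; heap: [0-11 ALLOC][12-31 FREE]
Op 3: free(a) -> (freed a); heap: [0-31 FREE]
Op 4: b = malloc(4) -> b = 0; heap: [0-3 ALLOC][4-31 FREE]
malloc(20): first-fit scan over [0-3 ALLOC][4-31 FREE] -> 4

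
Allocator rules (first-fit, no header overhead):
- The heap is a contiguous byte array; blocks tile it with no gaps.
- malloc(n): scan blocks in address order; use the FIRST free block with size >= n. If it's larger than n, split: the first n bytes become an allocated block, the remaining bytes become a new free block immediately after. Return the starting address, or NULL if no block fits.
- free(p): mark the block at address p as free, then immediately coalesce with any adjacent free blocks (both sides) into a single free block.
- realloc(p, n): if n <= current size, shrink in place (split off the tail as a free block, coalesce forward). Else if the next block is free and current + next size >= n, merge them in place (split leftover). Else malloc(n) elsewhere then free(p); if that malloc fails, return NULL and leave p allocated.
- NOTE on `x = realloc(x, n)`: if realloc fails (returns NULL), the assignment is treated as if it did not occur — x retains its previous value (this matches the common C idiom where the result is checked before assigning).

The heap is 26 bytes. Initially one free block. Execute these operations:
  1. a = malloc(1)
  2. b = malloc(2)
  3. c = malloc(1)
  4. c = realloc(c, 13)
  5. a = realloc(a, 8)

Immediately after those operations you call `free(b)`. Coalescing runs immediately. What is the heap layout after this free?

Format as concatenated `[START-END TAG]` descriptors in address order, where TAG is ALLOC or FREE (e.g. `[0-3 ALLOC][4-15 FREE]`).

Answer: [0-2 FREE][3-15 ALLOC][16-23 ALLOC][24-25 FREE]

Derivation:
Op 1: a = malloc(1) -> a = 0; heap: [0-0 ALLOC][1-25 FREE]
Op 2: b = malloc(2) -> b = 1; heap: [0-0 ALLOC][1-2 ALLOC][3-25 FREE]
Op 3: c = malloc(1) -> c = 3; heap: [0-0 ALLOC][1-2 ALLOC][3-3 ALLOC][4-25 FREE]
Op 4: c = realloc(c, 13) -> c = 3; heap: [0-0 ALLOC][1-2 ALLOC][3-15 ALLOC][16-25 FREE]
Op 5: a = realloc(a, 8) -> a = 16; heap: [0-0 FREE][1-2 ALLOC][3-15 ALLOC][16-23 ALLOC][24-25 FREE]
free(b): b = 1 -> block [1-2 ALLOC]; mark free, coalesce with adjacent free neighbors -> [0-2 FREE][3-15 ALLOC][16-23 ALLOC][24-25 FREE]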